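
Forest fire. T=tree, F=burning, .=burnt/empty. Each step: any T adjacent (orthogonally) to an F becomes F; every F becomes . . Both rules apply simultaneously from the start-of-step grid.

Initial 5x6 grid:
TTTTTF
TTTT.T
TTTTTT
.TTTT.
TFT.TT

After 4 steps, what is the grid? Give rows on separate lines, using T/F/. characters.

Step 1: 5 trees catch fire, 2 burn out
  TTTTF.
  TTTT.F
  TTTTTT
  .FTTT.
  F.F.TT
Step 2: 4 trees catch fire, 5 burn out
  TTTF..
  TTTT..
  TFTTTF
  ..FTT.
  ....TT
Step 3: 7 trees catch fire, 4 burn out
  TTF...
  TFTF..
  F.FTF.
  ...FT.
  ....TT
Step 4: 5 trees catch fire, 7 burn out
  TF....
  F.F...
  ...F..
  ....F.
  ....TT

TF....
F.F...
...F..
....F.
....TT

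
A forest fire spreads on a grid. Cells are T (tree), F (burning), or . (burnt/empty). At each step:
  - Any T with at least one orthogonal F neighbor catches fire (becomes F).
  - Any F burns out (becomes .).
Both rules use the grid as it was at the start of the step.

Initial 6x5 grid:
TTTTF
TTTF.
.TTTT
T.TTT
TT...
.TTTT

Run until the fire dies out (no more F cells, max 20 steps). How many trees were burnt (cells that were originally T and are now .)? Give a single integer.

Answer: 14

Derivation:
Step 1: +3 fires, +2 burnt (F count now 3)
Step 2: +5 fires, +3 burnt (F count now 5)
Step 3: +5 fires, +5 burnt (F count now 5)
Step 4: +1 fires, +5 burnt (F count now 1)
Step 5: +0 fires, +1 burnt (F count now 0)
Fire out after step 5
Initially T: 21, now '.': 23
Total burnt (originally-T cells now '.'): 14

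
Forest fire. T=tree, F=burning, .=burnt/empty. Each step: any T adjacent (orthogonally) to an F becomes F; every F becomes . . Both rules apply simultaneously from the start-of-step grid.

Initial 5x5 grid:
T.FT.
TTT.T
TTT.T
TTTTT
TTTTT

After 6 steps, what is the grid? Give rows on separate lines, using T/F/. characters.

Step 1: 2 trees catch fire, 1 burn out
  T..F.
  TTF.T
  TTT.T
  TTTTT
  TTTTT
Step 2: 2 trees catch fire, 2 burn out
  T....
  TF..T
  TTF.T
  TTTTT
  TTTTT
Step 3: 3 trees catch fire, 2 burn out
  T....
  F...T
  TF..T
  TTFTT
  TTTTT
Step 4: 5 trees catch fire, 3 burn out
  F....
  ....T
  F...T
  TF.FT
  TTFTT
Step 5: 4 trees catch fire, 5 burn out
  .....
  ....T
  ....T
  F...F
  TF.FT
Step 6: 3 trees catch fire, 4 burn out
  .....
  ....T
  ....F
  .....
  F...F

.....
....T
....F
.....
F...F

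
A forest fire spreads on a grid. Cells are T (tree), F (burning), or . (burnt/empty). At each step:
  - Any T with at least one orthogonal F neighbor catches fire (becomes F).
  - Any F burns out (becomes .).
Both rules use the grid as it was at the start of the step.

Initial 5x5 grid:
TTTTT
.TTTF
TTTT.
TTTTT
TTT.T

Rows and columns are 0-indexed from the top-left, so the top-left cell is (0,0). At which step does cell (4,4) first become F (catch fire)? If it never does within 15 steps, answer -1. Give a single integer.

Step 1: cell (4,4)='T' (+2 fires, +1 burnt)
Step 2: cell (4,4)='T' (+3 fires, +2 burnt)
Step 3: cell (4,4)='T' (+4 fires, +3 burnt)
Step 4: cell (4,4)='T' (+4 fires, +4 burnt)
Step 5: cell (4,4)='F' (+5 fires, +4 burnt)
  -> target ignites at step 5
Step 6: cell (4,4)='.' (+2 fires, +5 burnt)
Step 7: cell (4,4)='.' (+1 fires, +2 burnt)
Step 8: cell (4,4)='.' (+0 fires, +1 burnt)
  fire out at step 8

5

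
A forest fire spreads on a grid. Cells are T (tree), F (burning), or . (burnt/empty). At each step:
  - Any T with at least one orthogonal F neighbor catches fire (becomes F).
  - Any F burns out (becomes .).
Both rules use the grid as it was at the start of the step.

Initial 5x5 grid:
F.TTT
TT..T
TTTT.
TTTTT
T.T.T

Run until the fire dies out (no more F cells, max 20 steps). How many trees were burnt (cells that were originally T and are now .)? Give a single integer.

Step 1: +1 fires, +1 burnt (F count now 1)
Step 2: +2 fires, +1 burnt (F count now 2)
Step 3: +2 fires, +2 burnt (F count now 2)
Step 4: +3 fires, +2 burnt (F count now 3)
Step 5: +2 fires, +3 burnt (F count now 2)
Step 6: +2 fires, +2 burnt (F count now 2)
Step 7: +1 fires, +2 burnt (F count now 1)
Step 8: +1 fires, +1 burnt (F count now 1)
Step 9: +0 fires, +1 burnt (F count now 0)
Fire out after step 9
Initially T: 18, now '.': 21
Total burnt (originally-T cells now '.'): 14

Answer: 14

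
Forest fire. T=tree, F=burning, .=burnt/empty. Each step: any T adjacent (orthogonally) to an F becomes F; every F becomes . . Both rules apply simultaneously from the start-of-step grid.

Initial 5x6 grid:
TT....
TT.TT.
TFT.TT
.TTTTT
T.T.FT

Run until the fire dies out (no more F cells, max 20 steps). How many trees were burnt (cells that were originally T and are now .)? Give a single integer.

Answer: 17

Derivation:
Step 1: +6 fires, +2 burnt (F count now 6)
Step 2: +6 fires, +6 burnt (F count now 6)
Step 3: +4 fires, +6 burnt (F count now 4)
Step 4: +1 fires, +4 burnt (F count now 1)
Step 5: +0 fires, +1 burnt (F count now 0)
Fire out after step 5
Initially T: 18, now '.': 29
Total burnt (originally-T cells now '.'): 17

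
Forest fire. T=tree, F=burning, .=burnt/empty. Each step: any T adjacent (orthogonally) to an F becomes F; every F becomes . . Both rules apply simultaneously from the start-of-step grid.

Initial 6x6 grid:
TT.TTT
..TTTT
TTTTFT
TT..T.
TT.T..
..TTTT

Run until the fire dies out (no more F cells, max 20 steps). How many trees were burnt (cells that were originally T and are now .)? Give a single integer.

Step 1: +4 fires, +1 burnt (F count now 4)
Step 2: +4 fires, +4 burnt (F count now 4)
Step 3: +4 fires, +4 burnt (F count now 4)
Step 4: +2 fires, +4 burnt (F count now 2)
Step 5: +2 fires, +2 burnt (F count now 2)
Step 6: +1 fires, +2 burnt (F count now 1)
Step 7: +0 fires, +1 burnt (F count now 0)
Fire out after step 7
Initially T: 24, now '.': 29
Total burnt (originally-T cells now '.'): 17

Answer: 17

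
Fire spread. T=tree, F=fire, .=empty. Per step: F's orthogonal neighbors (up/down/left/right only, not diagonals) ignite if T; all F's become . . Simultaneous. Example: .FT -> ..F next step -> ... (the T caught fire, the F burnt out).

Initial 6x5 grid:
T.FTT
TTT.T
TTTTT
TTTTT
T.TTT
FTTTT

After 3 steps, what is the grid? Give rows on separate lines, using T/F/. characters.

Step 1: 4 trees catch fire, 2 burn out
  T..FT
  TTF.T
  TTTTT
  TTTTT
  F.TTT
  .FTTT
Step 2: 5 trees catch fire, 4 burn out
  T...F
  TF..T
  TTFTT
  FTTTT
  ..TTT
  ..FTT
Step 3: 9 trees catch fire, 5 burn out
  T....
  F...F
  FF.FT
  .FFTT
  ..FTT
  ...FT

T....
F...F
FF.FT
.FFTT
..FTT
...FT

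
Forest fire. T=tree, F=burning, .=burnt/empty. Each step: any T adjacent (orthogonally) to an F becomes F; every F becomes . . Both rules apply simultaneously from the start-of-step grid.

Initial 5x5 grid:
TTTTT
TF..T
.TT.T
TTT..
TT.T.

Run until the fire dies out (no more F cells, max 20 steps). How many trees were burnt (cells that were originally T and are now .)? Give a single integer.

Step 1: +3 fires, +1 burnt (F count now 3)
Step 2: +4 fires, +3 burnt (F count now 4)
Step 3: +4 fires, +4 burnt (F count now 4)
Step 4: +2 fires, +4 burnt (F count now 2)
Step 5: +1 fires, +2 burnt (F count now 1)
Step 6: +1 fires, +1 burnt (F count now 1)
Step 7: +0 fires, +1 burnt (F count now 0)
Fire out after step 7
Initially T: 16, now '.': 24
Total burnt (originally-T cells now '.'): 15

Answer: 15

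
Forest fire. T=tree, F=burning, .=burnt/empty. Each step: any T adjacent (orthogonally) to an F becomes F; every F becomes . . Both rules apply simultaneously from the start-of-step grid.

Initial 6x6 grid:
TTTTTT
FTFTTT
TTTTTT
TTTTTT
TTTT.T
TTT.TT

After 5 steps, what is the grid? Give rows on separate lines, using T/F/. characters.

Step 1: 6 trees catch fire, 2 burn out
  FTFTTT
  .F.FTT
  FTFTTT
  TTTTTT
  TTTT.T
  TTT.TT
Step 2: 7 trees catch fire, 6 burn out
  .F.FTT
  ....FT
  .F.FTT
  FTFTTT
  TTTT.T
  TTT.TT
Step 3: 7 trees catch fire, 7 burn out
  ....FT
  .....F
  ....FT
  .F.FTT
  FTFT.T
  TTT.TT
Step 4: 7 trees catch fire, 7 burn out
  .....F
  ......
  .....F
  ....FT
  .F.F.T
  FTF.TT
Step 5: 2 trees catch fire, 7 burn out
  ......
  ......
  ......
  .....F
  .....T
  .F..TT

......
......
......
.....F
.....T
.F..TT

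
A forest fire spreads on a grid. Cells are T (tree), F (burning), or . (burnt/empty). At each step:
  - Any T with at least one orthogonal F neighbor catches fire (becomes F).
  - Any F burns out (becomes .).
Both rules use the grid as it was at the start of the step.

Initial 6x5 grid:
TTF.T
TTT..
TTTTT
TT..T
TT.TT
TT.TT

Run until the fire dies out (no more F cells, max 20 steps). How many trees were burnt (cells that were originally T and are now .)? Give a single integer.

Answer: 21

Derivation:
Step 1: +2 fires, +1 burnt (F count now 2)
Step 2: +3 fires, +2 burnt (F count now 3)
Step 3: +3 fires, +3 burnt (F count now 3)
Step 4: +3 fires, +3 burnt (F count now 3)
Step 5: +3 fires, +3 burnt (F count now 3)
Step 6: +3 fires, +3 burnt (F count now 3)
Step 7: +3 fires, +3 burnt (F count now 3)
Step 8: +1 fires, +3 burnt (F count now 1)
Step 9: +0 fires, +1 burnt (F count now 0)
Fire out after step 9
Initially T: 22, now '.': 29
Total burnt (originally-T cells now '.'): 21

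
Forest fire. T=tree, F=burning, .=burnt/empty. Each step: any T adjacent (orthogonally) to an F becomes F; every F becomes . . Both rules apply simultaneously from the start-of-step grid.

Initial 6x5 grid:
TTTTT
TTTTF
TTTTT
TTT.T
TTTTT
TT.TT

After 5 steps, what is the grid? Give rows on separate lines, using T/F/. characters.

Step 1: 3 trees catch fire, 1 burn out
  TTTTF
  TTTF.
  TTTTF
  TTT.T
  TTTTT
  TT.TT
Step 2: 4 trees catch fire, 3 burn out
  TTTF.
  TTF..
  TTTF.
  TTT.F
  TTTTT
  TT.TT
Step 3: 4 trees catch fire, 4 burn out
  TTF..
  TF...
  TTF..
  TTT..
  TTTTF
  TT.TT
Step 4: 6 trees catch fire, 4 burn out
  TF...
  F....
  TF...
  TTF..
  TTTF.
  TT.TF
Step 5: 5 trees catch fire, 6 burn out
  F....
  .....
  F....
  TF...
  TTF..
  TT.F.

F....
.....
F....
TF...
TTF..
TT.F.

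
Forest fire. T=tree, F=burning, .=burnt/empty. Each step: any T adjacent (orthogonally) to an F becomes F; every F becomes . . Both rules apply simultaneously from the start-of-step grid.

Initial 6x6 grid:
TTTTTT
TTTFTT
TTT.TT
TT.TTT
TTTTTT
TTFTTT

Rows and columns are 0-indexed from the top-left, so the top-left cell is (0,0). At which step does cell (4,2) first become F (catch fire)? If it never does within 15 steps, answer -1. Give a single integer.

Step 1: cell (4,2)='F' (+6 fires, +2 burnt)
  -> target ignites at step 1
Step 2: cell (4,2)='.' (+10 fires, +6 burnt)
Step 3: cell (4,2)='.' (+11 fires, +10 burnt)
Step 4: cell (4,2)='.' (+5 fires, +11 burnt)
Step 5: cell (4,2)='.' (+0 fires, +5 burnt)
  fire out at step 5

1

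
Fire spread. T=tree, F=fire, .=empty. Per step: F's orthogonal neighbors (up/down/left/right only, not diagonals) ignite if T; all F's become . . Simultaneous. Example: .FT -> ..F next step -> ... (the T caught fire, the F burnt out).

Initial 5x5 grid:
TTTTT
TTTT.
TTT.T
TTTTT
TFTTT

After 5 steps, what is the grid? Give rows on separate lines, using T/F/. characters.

Step 1: 3 trees catch fire, 1 burn out
  TTTTT
  TTTT.
  TTT.T
  TFTTT
  F.FTT
Step 2: 4 trees catch fire, 3 burn out
  TTTTT
  TTTT.
  TFT.T
  F.FTT
  ...FT
Step 3: 5 trees catch fire, 4 burn out
  TTTTT
  TFTT.
  F.F.T
  ...FT
  ....F
Step 4: 4 trees catch fire, 5 burn out
  TFTTT
  F.FT.
  ....T
  ....F
  .....
Step 5: 4 trees catch fire, 4 burn out
  F.FTT
  ...F.
  ....F
  .....
  .....

F.FTT
...F.
....F
.....
.....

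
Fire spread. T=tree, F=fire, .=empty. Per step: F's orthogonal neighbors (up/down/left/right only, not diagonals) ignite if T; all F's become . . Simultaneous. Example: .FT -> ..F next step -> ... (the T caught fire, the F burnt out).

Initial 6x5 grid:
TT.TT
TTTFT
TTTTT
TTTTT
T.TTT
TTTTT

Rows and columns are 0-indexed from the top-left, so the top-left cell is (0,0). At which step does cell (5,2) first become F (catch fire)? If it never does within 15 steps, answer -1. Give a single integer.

Step 1: cell (5,2)='T' (+4 fires, +1 burnt)
Step 2: cell (5,2)='T' (+5 fires, +4 burnt)
Step 3: cell (5,2)='T' (+6 fires, +5 burnt)
Step 4: cell (5,2)='T' (+6 fires, +6 burnt)
Step 5: cell (5,2)='F' (+3 fires, +6 burnt)
  -> target ignites at step 5
Step 6: cell (5,2)='.' (+2 fires, +3 burnt)
Step 7: cell (5,2)='.' (+1 fires, +2 burnt)
Step 8: cell (5,2)='.' (+0 fires, +1 burnt)
  fire out at step 8

5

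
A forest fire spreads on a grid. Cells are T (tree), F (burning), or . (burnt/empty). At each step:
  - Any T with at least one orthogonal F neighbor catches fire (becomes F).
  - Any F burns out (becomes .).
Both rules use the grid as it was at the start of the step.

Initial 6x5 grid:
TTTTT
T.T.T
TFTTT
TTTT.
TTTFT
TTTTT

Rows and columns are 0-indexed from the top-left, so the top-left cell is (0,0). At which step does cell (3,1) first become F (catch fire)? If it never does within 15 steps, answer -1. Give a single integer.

Step 1: cell (3,1)='F' (+7 fires, +2 burnt)
  -> target ignites at step 1
Step 2: cell (3,1)='.' (+8 fires, +7 burnt)
Step 3: cell (3,1)='.' (+5 fires, +8 burnt)
Step 4: cell (3,1)='.' (+4 fires, +5 burnt)
Step 5: cell (3,1)='.' (+1 fires, +4 burnt)
Step 6: cell (3,1)='.' (+0 fires, +1 burnt)
  fire out at step 6

1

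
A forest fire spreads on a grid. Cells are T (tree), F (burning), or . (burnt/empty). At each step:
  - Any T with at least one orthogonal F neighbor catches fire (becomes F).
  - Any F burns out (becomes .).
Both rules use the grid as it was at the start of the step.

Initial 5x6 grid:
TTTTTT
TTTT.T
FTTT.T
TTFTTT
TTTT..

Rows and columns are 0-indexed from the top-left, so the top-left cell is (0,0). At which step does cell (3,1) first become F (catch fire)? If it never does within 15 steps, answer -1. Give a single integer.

Step 1: cell (3,1)='F' (+7 fires, +2 burnt)
  -> target ignites at step 1
Step 2: cell (3,1)='.' (+8 fires, +7 burnt)
Step 3: cell (3,1)='.' (+4 fires, +8 burnt)
Step 4: cell (3,1)='.' (+2 fires, +4 burnt)
Step 5: cell (3,1)='.' (+2 fires, +2 burnt)
Step 6: cell (3,1)='.' (+1 fires, +2 burnt)
Step 7: cell (3,1)='.' (+0 fires, +1 burnt)
  fire out at step 7

1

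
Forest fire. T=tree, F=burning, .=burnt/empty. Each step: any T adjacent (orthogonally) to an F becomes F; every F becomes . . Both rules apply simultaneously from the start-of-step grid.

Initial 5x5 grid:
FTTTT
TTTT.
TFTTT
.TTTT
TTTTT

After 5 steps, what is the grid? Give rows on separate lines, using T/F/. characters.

Step 1: 6 trees catch fire, 2 burn out
  .FTTT
  FFTT.
  F.FTT
  .FTTT
  TTTTT
Step 2: 5 trees catch fire, 6 burn out
  ..FTT
  ..FT.
  ...FT
  ..FTT
  TFTTT
Step 3: 6 trees catch fire, 5 burn out
  ...FT
  ...F.
  ....F
  ...FT
  F.FTT
Step 4: 3 trees catch fire, 6 burn out
  ....F
  .....
  .....
  ....F
  ...FT
Step 5: 1 trees catch fire, 3 burn out
  .....
  .....
  .....
  .....
  ....F

.....
.....
.....
.....
....F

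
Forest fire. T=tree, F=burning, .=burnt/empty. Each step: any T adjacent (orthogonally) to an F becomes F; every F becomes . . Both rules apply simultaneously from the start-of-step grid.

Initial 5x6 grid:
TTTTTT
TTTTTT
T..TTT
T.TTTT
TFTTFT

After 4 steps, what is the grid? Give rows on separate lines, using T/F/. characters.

Step 1: 5 trees catch fire, 2 burn out
  TTTTTT
  TTTTTT
  T..TTT
  T.TTFT
  F.FF.F
Step 2: 5 trees catch fire, 5 burn out
  TTTTTT
  TTTTTT
  T..TFT
  F.FF.F
  ......
Step 3: 4 trees catch fire, 5 burn out
  TTTTTT
  TTTTFT
  F..F.F
  ......
  ......
Step 4: 4 trees catch fire, 4 burn out
  TTTTFT
  FTTF.F
  ......
  ......
  ......

TTTTFT
FTTF.F
......
......
......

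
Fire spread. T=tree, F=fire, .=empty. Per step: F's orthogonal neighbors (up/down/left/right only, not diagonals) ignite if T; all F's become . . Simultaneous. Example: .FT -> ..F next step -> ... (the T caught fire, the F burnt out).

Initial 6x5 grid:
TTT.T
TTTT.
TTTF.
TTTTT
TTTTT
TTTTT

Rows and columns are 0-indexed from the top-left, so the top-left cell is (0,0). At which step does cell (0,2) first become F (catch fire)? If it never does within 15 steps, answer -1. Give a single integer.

Step 1: cell (0,2)='T' (+3 fires, +1 burnt)
Step 2: cell (0,2)='T' (+5 fires, +3 burnt)
Step 3: cell (0,2)='F' (+7 fires, +5 burnt)
  -> target ignites at step 3
Step 4: cell (0,2)='.' (+6 fires, +7 burnt)
Step 5: cell (0,2)='.' (+3 fires, +6 burnt)
Step 6: cell (0,2)='.' (+1 fires, +3 burnt)
Step 7: cell (0,2)='.' (+0 fires, +1 burnt)
  fire out at step 7

3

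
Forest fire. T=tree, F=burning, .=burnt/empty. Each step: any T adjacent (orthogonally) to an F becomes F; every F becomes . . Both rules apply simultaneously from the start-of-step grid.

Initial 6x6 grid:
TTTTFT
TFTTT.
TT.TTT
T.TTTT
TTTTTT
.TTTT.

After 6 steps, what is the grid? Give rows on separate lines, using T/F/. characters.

Step 1: 7 trees catch fire, 2 burn out
  TFTF.F
  F.FTF.
  TF.TTT
  T.TTTT
  TTTTTT
  .TTTT.
Step 2: 5 trees catch fire, 7 burn out
  F.F...
  ...F..
  F..TFT
  T.TTTT
  TTTTTT
  .TTTT.
Step 3: 4 trees catch fire, 5 burn out
  ......
  ......
  ...F.F
  F.TTFT
  TTTTTT
  .TTTT.
Step 4: 4 trees catch fire, 4 burn out
  ......
  ......
  ......
  ..TF.F
  FTTTFT
  .TTTT.
Step 5: 5 trees catch fire, 4 burn out
  ......
  ......
  ......
  ..F...
  .FTF.F
  .TTTF.
Step 6: 3 trees catch fire, 5 burn out
  ......
  ......
  ......
  ......
  ..F...
  .FTF..

......
......
......
......
..F...
.FTF..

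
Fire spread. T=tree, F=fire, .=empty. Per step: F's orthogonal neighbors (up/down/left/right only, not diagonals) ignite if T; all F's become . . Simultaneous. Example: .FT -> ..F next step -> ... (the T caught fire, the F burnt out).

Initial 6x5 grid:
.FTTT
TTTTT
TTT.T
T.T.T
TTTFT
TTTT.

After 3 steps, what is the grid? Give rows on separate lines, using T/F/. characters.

Step 1: 5 trees catch fire, 2 burn out
  ..FTT
  TFTTT
  TTT.T
  T.T.T
  TTF.F
  TTTF.
Step 2: 8 trees catch fire, 5 burn out
  ...FT
  F.FTT
  TFT.T
  T.F.F
  TF...
  TTF..
Step 3: 7 trees catch fire, 8 burn out
  ....F
  ...FT
  F.F.F
  T....
  F....
  TF...

....F
...FT
F.F.F
T....
F....
TF...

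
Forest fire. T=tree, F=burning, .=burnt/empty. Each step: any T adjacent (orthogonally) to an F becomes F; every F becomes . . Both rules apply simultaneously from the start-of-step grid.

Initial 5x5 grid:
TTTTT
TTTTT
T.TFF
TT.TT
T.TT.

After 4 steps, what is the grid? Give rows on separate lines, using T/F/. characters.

Step 1: 5 trees catch fire, 2 burn out
  TTTTT
  TTTFF
  T.F..
  TT.FF
  T.TT.
Step 2: 4 trees catch fire, 5 burn out
  TTTFF
  TTF..
  T....
  TT...
  T.TF.
Step 3: 3 trees catch fire, 4 burn out
  TTF..
  TF...
  T....
  TT...
  T.F..
Step 4: 2 trees catch fire, 3 burn out
  TF...
  F....
  T....
  TT...
  T....

TF...
F....
T....
TT...
T....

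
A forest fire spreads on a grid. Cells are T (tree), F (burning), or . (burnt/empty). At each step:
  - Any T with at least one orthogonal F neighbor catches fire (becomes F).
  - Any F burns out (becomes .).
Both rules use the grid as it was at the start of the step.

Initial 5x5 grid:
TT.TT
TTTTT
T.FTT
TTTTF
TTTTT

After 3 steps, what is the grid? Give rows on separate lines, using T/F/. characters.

Step 1: 6 trees catch fire, 2 burn out
  TT.TT
  TTFTT
  T..FF
  TTFF.
  TTTTF
Step 2: 6 trees catch fire, 6 burn out
  TT.TT
  TF.FF
  T....
  TF...
  TTFF.
Step 3: 6 trees catch fire, 6 burn out
  TF.FF
  F....
  T....
  F....
  TF...

TF.FF
F....
T....
F....
TF...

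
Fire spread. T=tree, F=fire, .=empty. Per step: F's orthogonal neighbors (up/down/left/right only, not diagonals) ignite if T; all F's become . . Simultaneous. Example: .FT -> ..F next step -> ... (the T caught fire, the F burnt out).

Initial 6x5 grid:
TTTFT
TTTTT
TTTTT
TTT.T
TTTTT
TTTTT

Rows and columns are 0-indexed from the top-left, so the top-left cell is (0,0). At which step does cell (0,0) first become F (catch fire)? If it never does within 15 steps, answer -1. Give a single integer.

Step 1: cell (0,0)='T' (+3 fires, +1 burnt)
Step 2: cell (0,0)='T' (+4 fires, +3 burnt)
Step 3: cell (0,0)='F' (+4 fires, +4 burnt)
  -> target ignites at step 3
Step 4: cell (0,0)='.' (+4 fires, +4 burnt)
Step 5: cell (0,0)='.' (+4 fires, +4 burnt)
Step 6: cell (0,0)='.' (+5 fires, +4 burnt)
Step 7: cell (0,0)='.' (+3 fires, +5 burnt)
Step 8: cell (0,0)='.' (+1 fires, +3 burnt)
Step 9: cell (0,0)='.' (+0 fires, +1 burnt)
  fire out at step 9

3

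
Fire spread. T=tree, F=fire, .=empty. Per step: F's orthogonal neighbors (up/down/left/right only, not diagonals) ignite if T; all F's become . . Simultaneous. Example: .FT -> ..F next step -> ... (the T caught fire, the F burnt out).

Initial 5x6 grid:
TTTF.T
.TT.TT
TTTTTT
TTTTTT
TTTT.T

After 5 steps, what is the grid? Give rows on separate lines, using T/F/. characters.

Step 1: 1 trees catch fire, 1 burn out
  TTF..T
  .TT.TT
  TTTTTT
  TTTTTT
  TTTT.T
Step 2: 2 trees catch fire, 1 burn out
  TF...T
  .TF.TT
  TTTTTT
  TTTTTT
  TTTT.T
Step 3: 3 trees catch fire, 2 burn out
  F....T
  .F..TT
  TTFTTT
  TTTTTT
  TTTT.T
Step 4: 3 trees catch fire, 3 burn out
  .....T
  ....TT
  TF.FTT
  TTFTTT
  TTTT.T
Step 5: 5 trees catch fire, 3 burn out
  .....T
  ....TT
  F...FT
  TF.FTT
  TTFT.T

.....T
....TT
F...FT
TF.FTT
TTFT.T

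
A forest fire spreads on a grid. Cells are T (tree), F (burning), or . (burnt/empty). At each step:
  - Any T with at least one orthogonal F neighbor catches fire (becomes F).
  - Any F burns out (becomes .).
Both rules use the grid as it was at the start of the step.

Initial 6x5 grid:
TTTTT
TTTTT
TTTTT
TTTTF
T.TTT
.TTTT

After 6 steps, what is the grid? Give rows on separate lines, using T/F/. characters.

Step 1: 3 trees catch fire, 1 burn out
  TTTTT
  TTTTT
  TTTTF
  TTTF.
  T.TTF
  .TTTT
Step 2: 5 trees catch fire, 3 burn out
  TTTTT
  TTTTF
  TTTF.
  TTF..
  T.TF.
  .TTTF
Step 3: 6 trees catch fire, 5 burn out
  TTTTF
  TTTF.
  TTF..
  TF...
  T.F..
  .TTF.
Step 4: 5 trees catch fire, 6 burn out
  TTTF.
  TTF..
  TF...
  F....
  T....
  .TF..
Step 5: 5 trees catch fire, 5 burn out
  TTF..
  TF...
  F....
  .....
  F....
  .F...
Step 6: 2 trees catch fire, 5 burn out
  TF...
  F....
  .....
  .....
  .....
  .....

TF...
F....
.....
.....
.....
.....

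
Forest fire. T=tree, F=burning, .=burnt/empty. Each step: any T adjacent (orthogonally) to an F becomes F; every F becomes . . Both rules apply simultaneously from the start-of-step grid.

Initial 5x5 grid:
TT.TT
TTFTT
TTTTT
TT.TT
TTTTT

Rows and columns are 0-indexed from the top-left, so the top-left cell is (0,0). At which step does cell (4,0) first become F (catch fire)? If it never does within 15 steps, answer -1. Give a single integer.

Step 1: cell (4,0)='T' (+3 fires, +1 burnt)
Step 2: cell (4,0)='T' (+6 fires, +3 burnt)
Step 3: cell (4,0)='T' (+6 fires, +6 burnt)
Step 4: cell (4,0)='T' (+4 fires, +6 burnt)
Step 5: cell (4,0)='F' (+3 fires, +4 burnt)
  -> target ignites at step 5
Step 6: cell (4,0)='.' (+0 fires, +3 burnt)
  fire out at step 6

5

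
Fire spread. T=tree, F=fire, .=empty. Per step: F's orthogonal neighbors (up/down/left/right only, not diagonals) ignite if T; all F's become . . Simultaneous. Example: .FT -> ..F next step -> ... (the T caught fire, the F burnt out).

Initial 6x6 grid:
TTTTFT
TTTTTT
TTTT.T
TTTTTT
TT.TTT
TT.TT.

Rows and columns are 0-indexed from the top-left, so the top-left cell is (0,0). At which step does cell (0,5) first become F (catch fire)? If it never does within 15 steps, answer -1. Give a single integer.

Step 1: cell (0,5)='F' (+3 fires, +1 burnt)
  -> target ignites at step 1
Step 2: cell (0,5)='.' (+3 fires, +3 burnt)
Step 3: cell (0,5)='.' (+4 fires, +3 burnt)
Step 4: cell (0,5)='.' (+5 fires, +4 burnt)
Step 5: cell (0,5)='.' (+6 fires, +5 burnt)
Step 6: cell (0,5)='.' (+4 fires, +6 burnt)
Step 7: cell (0,5)='.' (+3 fires, +4 burnt)
Step 8: cell (0,5)='.' (+2 fires, +3 burnt)
Step 9: cell (0,5)='.' (+1 fires, +2 burnt)
Step 10: cell (0,5)='.' (+0 fires, +1 burnt)
  fire out at step 10

1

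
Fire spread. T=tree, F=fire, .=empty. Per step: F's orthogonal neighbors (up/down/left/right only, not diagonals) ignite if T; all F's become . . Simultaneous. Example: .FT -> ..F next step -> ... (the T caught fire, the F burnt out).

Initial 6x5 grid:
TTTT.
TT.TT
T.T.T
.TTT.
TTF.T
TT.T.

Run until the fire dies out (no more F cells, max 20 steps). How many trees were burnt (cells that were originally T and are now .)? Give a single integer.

Step 1: +2 fires, +1 burnt (F count now 2)
Step 2: +5 fires, +2 burnt (F count now 5)
Step 3: +1 fires, +5 burnt (F count now 1)
Step 4: +0 fires, +1 burnt (F count now 0)
Fire out after step 4
Initially T: 20, now '.': 18
Total burnt (originally-T cells now '.'): 8

Answer: 8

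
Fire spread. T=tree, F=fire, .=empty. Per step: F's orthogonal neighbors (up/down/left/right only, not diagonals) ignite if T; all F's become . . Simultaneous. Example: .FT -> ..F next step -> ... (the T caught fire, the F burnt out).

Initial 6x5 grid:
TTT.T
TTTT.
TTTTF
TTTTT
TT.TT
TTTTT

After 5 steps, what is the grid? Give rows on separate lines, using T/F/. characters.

Step 1: 2 trees catch fire, 1 burn out
  TTT.T
  TTTT.
  TTTF.
  TTTTF
  TT.TT
  TTTTT
Step 2: 4 trees catch fire, 2 burn out
  TTT.T
  TTTF.
  TTF..
  TTTF.
  TT.TF
  TTTTT
Step 3: 5 trees catch fire, 4 burn out
  TTT.T
  TTF..
  TF...
  TTF..
  TT.F.
  TTTTF
Step 4: 5 trees catch fire, 5 burn out
  TTF.T
  TF...
  F....
  TF...
  TT...
  TTTF.
Step 5: 5 trees catch fire, 5 burn out
  TF..T
  F....
  .....
  F....
  TF...
  TTF..

TF..T
F....
.....
F....
TF...
TTF..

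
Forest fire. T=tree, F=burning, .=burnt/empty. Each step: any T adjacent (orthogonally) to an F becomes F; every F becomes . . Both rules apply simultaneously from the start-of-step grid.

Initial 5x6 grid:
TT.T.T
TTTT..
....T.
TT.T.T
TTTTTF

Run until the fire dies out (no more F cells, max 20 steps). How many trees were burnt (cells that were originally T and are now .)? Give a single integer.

Step 1: +2 fires, +1 burnt (F count now 2)
Step 2: +1 fires, +2 burnt (F count now 1)
Step 3: +2 fires, +1 burnt (F count now 2)
Step 4: +1 fires, +2 burnt (F count now 1)
Step 5: +2 fires, +1 burnt (F count now 2)
Step 6: +1 fires, +2 burnt (F count now 1)
Step 7: +0 fires, +1 burnt (F count now 0)
Fire out after step 7
Initially T: 18, now '.': 21
Total burnt (originally-T cells now '.'): 9

Answer: 9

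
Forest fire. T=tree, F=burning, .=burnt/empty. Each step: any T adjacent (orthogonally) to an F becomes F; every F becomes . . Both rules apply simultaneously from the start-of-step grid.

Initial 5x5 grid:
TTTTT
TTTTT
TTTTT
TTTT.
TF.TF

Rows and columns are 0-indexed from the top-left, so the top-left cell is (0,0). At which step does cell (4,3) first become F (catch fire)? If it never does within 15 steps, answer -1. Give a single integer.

Step 1: cell (4,3)='F' (+3 fires, +2 burnt)
  -> target ignites at step 1
Step 2: cell (4,3)='.' (+4 fires, +3 burnt)
Step 3: cell (4,3)='.' (+4 fires, +4 burnt)
Step 4: cell (4,3)='.' (+5 fires, +4 burnt)
Step 5: cell (4,3)='.' (+4 fires, +5 burnt)
Step 6: cell (4,3)='.' (+1 fires, +4 burnt)
Step 7: cell (4,3)='.' (+0 fires, +1 burnt)
  fire out at step 7

1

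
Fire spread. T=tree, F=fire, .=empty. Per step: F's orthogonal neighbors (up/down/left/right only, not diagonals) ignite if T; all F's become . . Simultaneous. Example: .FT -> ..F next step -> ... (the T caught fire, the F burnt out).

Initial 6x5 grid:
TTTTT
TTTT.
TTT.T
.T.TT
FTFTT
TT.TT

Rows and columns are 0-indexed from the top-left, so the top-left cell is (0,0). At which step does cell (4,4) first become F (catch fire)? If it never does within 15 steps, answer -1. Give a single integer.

Step 1: cell (4,4)='T' (+3 fires, +2 burnt)
Step 2: cell (4,4)='F' (+5 fires, +3 burnt)
  -> target ignites at step 2
Step 3: cell (4,4)='.' (+3 fires, +5 burnt)
Step 4: cell (4,4)='.' (+4 fires, +3 burnt)
Step 5: cell (4,4)='.' (+3 fires, +4 burnt)
Step 6: cell (4,4)='.' (+3 fires, +3 burnt)
Step 7: cell (4,4)='.' (+1 fires, +3 burnt)
Step 8: cell (4,4)='.' (+1 fires, +1 burnt)
Step 9: cell (4,4)='.' (+0 fires, +1 burnt)
  fire out at step 9

2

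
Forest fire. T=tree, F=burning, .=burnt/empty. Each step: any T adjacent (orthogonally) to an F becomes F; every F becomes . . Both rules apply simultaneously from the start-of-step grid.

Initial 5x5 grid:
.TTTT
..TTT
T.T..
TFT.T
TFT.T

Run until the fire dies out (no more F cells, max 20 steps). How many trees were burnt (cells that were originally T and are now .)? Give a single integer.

Step 1: +4 fires, +2 burnt (F count now 4)
Step 2: +2 fires, +4 burnt (F count now 2)
Step 3: +1 fires, +2 burnt (F count now 1)
Step 4: +2 fires, +1 burnt (F count now 2)
Step 5: +3 fires, +2 burnt (F count now 3)
Step 6: +1 fires, +3 burnt (F count now 1)
Step 7: +0 fires, +1 burnt (F count now 0)
Fire out after step 7
Initially T: 15, now '.': 23
Total burnt (originally-T cells now '.'): 13

Answer: 13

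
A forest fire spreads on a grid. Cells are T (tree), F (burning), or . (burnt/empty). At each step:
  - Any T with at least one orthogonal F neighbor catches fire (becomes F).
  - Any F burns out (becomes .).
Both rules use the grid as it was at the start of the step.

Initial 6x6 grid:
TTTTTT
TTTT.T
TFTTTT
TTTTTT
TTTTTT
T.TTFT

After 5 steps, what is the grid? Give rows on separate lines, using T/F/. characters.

Step 1: 7 trees catch fire, 2 burn out
  TTTTTT
  TFTT.T
  F.FTTT
  TFTTTT
  TTTTFT
  T.TF.F
Step 2: 11 trees catch fire, 7 burn out
  TFTTTT
  F.FT.T
  ...FTT
  F.FTFT
  TFTF.F
  T.F...
Step 3: 8 trees catch fire, 11 burn out
  F.FTTT
  ...F.T
  ....FT
  ...F.F
  F.F...
  T.....
Step 4: 3 trees catch fire, 8 burn out
  ...FTT
  .....T
  .....F
  ......
  ......
  F.....
Step 5: 2 trees catch fire, 3 burn out
  ....FT
  .....F
  ......
  ......
  ......
  ......

....FT
.....F
......
......
......
......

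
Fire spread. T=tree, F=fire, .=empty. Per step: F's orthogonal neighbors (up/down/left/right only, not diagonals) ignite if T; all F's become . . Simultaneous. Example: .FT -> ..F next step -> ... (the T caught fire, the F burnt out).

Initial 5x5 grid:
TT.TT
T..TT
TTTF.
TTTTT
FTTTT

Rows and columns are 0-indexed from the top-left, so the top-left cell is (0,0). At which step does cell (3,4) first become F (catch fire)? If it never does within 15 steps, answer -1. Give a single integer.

Step 1: cell (3,4)='T' (+5 fires, +2 burnt)
Step 2: cell (3,4)='F' (+9 fires, +5 burnt)
  -> target ignites at step 2
Step 3: cell (3,4)='.' (+3 fires, +9 burnt)
Step 4: cell (3,4)='.' (+1 fires, +3 burnt)
Step 5: cell (3,4)='.' (+1 fires, +1 burnt)
Step 6: cell (3,4)='.' (+0 fires, +1 burnt)
  fire out at step 6

2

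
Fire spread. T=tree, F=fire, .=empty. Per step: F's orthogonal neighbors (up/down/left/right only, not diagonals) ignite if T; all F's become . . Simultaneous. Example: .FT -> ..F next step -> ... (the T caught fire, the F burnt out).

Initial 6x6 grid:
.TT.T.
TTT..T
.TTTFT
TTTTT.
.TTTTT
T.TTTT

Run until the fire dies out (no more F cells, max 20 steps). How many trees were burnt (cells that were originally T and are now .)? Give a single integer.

Step 1: +3 fires, +1 burnt (F count now 3)
Step 2: +4 fires, +3 burnt (F count now 4)
Step 3: +6 fires, +4 burnt (F count now 6)
Step 4: +6 fires, +6 burnt (F count now 6)
Step 5: +5 fires, +6 burnt (F count now 5)
Step 6: +0 fires, +5 burnt (F count now 0)
Fire out after step 6
Initially T: 26, now '.': 34
Total burnt (originally-T cells now '.'): 24

Answer: 24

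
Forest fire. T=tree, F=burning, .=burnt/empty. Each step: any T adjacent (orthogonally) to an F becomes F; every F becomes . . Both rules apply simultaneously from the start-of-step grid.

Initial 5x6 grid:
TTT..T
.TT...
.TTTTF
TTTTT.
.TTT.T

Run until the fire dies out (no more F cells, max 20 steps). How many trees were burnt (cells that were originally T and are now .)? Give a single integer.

Answer: 17

Derivation:
Step 1: +1 fires, +1 burnt (F count now 1)
Step 2: +2 fires, +1 burnt (F count now 2)
Step 3: +2 fires, +2 burnt (F count now 2)
Step 4: +4 fires, +2 burnt (F count now 4)
Step 5: +4 fires, +4 burnt (F count now 4)
Step 6: +3 fires, +4 burnt (F count now 3)
Step 7: +1 fires, +3 burnt (F count now 1)
Step 8: +0 fires, +1 burnt (F count now 0)
Fire out after step 8
Initially T: 19, now '.': 28
Total burnt (originally-T cells now '.'): 17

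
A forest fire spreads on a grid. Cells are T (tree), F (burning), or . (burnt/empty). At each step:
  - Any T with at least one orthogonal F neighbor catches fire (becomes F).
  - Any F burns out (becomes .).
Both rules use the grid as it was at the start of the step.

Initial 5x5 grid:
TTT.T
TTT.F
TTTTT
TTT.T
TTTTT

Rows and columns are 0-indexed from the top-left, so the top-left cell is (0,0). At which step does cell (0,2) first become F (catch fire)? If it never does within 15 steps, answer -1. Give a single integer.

Step 1: cell (0,2)='T' (+2 fires, +1 burnt)
Step 2: cell (0,2)='T' (+2 fires, +2 burnt)
Step 3: cell (0,2)='T' (+2 fires, +2 burnt)
Step 4: cell (0,2)='T' (+4 fires, +2 burnt)
Step 5: cell (0,2)='F' (+5 fires, +4 burnt)
  -> target ignites at step 5
Step 6: cell (0,2)='.' (+4 fires, +5 burnt)
Step 7: cell (0,2)='.' (+2 fires, +4 burnt)
Step 8: cell (0,2)='.' (+0 fires, +2 burnt)
  fire out at step 8

5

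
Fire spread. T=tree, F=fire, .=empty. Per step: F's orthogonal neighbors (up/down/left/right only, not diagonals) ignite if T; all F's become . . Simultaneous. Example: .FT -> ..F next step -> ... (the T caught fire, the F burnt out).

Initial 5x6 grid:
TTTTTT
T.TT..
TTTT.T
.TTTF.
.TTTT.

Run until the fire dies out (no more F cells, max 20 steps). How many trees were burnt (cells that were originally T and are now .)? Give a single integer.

Answer: 20

Derivation:
Step 1: +2 fires, +1 burnt (F count now 2)
Step 2: +3 fires, +2 burnt (F count now 3)
Step 3: +4 fires, +3 burnt (F count now 4)
Step 4: +4 fires, +4 burnt (F count now 4)
Step 5: +3 fires, +4 burnt (F count now 3)
Step 6: +3 fires, +3 burnt (F count now 3)
Step 7: +1 fires, +3 burnt (F count now 1)
Step 8: +0 fires, +1 burnt (F count now 0)
Fire out after step 8
Initially T: 21, now '.': 29
Total burnt (originally-T cells now '.'): 20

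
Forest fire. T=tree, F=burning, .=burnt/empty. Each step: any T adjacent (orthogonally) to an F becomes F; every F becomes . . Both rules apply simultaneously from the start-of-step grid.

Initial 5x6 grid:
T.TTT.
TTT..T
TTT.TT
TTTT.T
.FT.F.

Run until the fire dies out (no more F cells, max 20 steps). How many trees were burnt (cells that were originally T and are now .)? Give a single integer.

Answer: 15

Derivation:
Step 1: +2 fires, +2 burnt (F count now 2)
Step 2: +3 fires, +2 burnt (F count now 3)
Step 3: +4 fires, +3 burnt (F count now 4)
Step 4: +2 fires, +4 burnt (F count now 2)
Step 5: +2 fires, +2 burnt (F count now 2)
Step 6: +1 fires, +2 burnt (F count now 1)
Step 7: +1 fires, +1 burnt (F count now 1)
Step 8: +0 fires, +1 burnt (F count now 0)
Fire out after step 8
Initially T: 19, now '.': 26
Total burnt (originally-T cells now '.'): 15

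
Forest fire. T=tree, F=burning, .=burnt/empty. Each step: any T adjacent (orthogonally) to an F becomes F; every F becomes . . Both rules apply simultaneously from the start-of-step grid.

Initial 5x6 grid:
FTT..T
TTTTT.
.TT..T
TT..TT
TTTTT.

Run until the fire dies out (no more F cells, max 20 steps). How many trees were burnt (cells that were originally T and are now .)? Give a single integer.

Step 1: +2 fires, +1 burnt (F count now 2)
Step 2: +2 fires, +2 burnt (F count now 2)
Step 3: +2 fires, +2 burnt (F count now 2)
Step 4: +3 fires, +2 burnt (F count now 3)
Step 5: +3 fires, +3 burnt (F count now 3)
Step 6: +2 fires, +3 burnt (F count now 2)
Step 7: +1 fires, +2 burnt (F count now 1)
Step 8: +1 fires, +1 burnt (F count now 1)
Step 9: +1 fires, +1 burnt (F count now 1)
Step 10: +1 fires, +1 burnt (F count now 1)
Step 11: +1 fires, +1 burnt (F count now 1)
Step 12: +0 fires, +1 burnt (F count now 0)
Fire out after step 12
Initially T: 20, now '.': 29
Total burnt (originally-T cells now '.'): 19

Answer: 19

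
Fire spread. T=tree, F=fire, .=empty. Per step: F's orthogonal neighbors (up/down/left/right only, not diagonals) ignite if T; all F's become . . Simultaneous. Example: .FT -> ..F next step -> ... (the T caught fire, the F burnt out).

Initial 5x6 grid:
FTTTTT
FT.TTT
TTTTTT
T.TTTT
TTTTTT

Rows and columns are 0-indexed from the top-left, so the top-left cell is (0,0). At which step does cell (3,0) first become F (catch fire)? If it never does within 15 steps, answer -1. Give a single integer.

Step 1: cell (3,0)='T' (+3 fires, +2 burnt)
Step 2: cell (3,0)='F' (+3 fires, +3 burnt)
  -> target ignites at step 2
Step 3: cell (3,0)='.' (+3 fires, +3 burnt)
Step 4: cell (3,0)='.' (+5 fires, +3 burnt)
Step 5: cell (3,0)='.' (+5 fires, +5 burnt)
Step 6: cell (3,0)='.' (+4 fires, +5 burnt)
Step 7: cell (3,0)='.' (+2 fires, +4 burnt)
Step 8: cell (3,0)='.' (+1 fires, +2 burnt)
Step 9: cell (3,0)='.' (+0 fires, +1 burnt)
  fire out at step 9

2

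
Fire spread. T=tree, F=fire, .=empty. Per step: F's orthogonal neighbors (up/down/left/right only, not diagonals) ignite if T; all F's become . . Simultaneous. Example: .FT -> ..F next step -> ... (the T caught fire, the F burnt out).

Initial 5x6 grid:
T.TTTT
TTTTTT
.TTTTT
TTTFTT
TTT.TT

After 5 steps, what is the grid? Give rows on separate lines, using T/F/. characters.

Step 1: 3 trees catch fire, 1 burn out
  T.TTTT
  TTTTTT
  .TTFTT
  TTF.FT
  TTT.TT
Step 2: 7 trees catch fire, 3 burn out
  T.TTTT
  TTTFTT
  .TF.FT
  TF...F
  TTF.FT
Step 3: 8 trees catch fire, 7 burn out
  T.TFTT
  TTF.FT
  .F...F
  F.....
  TF...F
Step 4: 5 trees catch fire, 8 burn out
  T.F.FT
  TF...F
  ......
  ......
  F.....
Step 5: 2 trees catch fire, 5 burn out
  T....F
  F.....
  ......
  ......
  ......

T....F
F.....
......
......
......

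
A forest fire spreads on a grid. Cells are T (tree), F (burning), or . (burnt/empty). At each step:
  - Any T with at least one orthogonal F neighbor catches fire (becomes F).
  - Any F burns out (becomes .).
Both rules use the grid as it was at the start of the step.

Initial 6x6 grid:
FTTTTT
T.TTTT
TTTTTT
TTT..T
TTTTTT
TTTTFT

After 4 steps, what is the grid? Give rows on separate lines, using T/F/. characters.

Step 1: 5 trees catch fire, 2 burn out
  .FTTTT
  F.TTTT
  TTTTTT
  TTT..T
  TTTTFT
  TTTF.F
Step 2: 5 trees catch fire, 5 burn out
  ..FTTT
  ..TTTT
  FTTTTT
  TTT..T
  TTTF.F
  TTF...
Step 3: 7 trees catch fire, 5 burn out
  ...FTT
  ..FTTT
  .FTTTT
  FTT..F
  TTF...
  TF....
Step 4: 9 trees catch fire, 7 burn out
  ....FT
  ...FTT
  ..FTTF
  .FF...
  FF....
  F.....

....FT
...FTT
..FTTF
.FF...
FF....
F.....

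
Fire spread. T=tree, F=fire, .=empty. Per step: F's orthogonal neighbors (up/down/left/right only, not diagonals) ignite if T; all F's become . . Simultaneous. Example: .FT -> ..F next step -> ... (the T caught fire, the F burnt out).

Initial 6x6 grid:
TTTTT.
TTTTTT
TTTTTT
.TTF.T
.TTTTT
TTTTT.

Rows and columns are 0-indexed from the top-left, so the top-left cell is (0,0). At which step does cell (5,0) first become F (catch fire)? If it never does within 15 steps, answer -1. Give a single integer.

Step 1: cell (5,0)='T' (+3 fires, +1 burnt)
Step 2: cell (5,0)='T' (+7 fires, +3 burnt)
Step 3: cell (5,0)='T' (+9 fires, +7 burnt)
Step 4: cell (5,0)='T' (+7 fires, +9 burnt)
Step 5: cell (5,0)='F' (+3 fires, +7 burnt)
  -> target ignites at step 5
Step 6: cell (5,0)='.' (+1 fires, +3 burnt)
Step 7: cell (5,0)='.' (+0 fires, +1 burnt)
  fire out at step 7

5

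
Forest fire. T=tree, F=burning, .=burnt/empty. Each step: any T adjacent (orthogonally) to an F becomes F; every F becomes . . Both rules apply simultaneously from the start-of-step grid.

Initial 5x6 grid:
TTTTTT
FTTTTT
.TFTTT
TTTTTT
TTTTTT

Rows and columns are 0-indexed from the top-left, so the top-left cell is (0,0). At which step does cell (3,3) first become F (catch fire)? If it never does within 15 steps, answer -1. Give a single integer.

Step 1: cell (3,3)='T' (+6 fires, +2 burnt)
Step 2: cell (3,3)='F' (+7 fires, +6 burnt)
  -> target ignites at step 2
Step 3: cell (3,3)='.' (+7 fires, +7 burnt)
Step 4: cell (3,3)='.' (+5 fires, +7 burnt)
Step 5: cell (3,3)='.' (+2 fires, +5 burnt)
Step 6: cell (3,3)='.' (+0 fires, +2 burnt)
  fire out at step 6

2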